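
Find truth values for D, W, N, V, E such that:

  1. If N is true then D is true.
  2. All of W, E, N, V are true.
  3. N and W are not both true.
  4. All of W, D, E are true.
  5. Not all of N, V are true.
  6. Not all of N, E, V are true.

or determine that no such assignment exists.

UNSATISFIABLE

Case W = True:
  (2) forces E = True.
  (2) forces N = True.
  Constraint (3) is violated (N=T, W=T) — contradiction.
Case W = False:
  Constraint (2) is violated (W=F) — contradiction.
Both cases fail — unsatisfiable.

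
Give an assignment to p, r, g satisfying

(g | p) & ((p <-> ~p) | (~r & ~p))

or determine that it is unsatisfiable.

p=F; r=F; g=T

  g | p = True
  (p <-> ~p) | (~r & ~p) = True
    p <-> ~p = False
      ~p = True
    ~r & ~p = True
      ~r = True
      ~p = True
Both conjuncts True, so the formula holds.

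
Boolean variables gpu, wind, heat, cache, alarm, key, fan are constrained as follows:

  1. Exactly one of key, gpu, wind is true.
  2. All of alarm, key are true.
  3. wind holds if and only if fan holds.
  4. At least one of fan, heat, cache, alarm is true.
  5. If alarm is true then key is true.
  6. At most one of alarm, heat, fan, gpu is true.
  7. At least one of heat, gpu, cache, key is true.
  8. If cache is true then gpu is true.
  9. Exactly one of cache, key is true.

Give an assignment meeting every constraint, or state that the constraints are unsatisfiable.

gpu = False, wind = False, heat = False, cache = False, alarm = True, key = True, fan = False

  (1) {key, gpu, wind}: 1 true — exactly one ✓
  (2) {alarm, key}: all 2 true ✓
  (3) wind=F, fan=F — same ✓
  (4) {fan, heat, cache, alarm}: 1 true — at least one ✓
  (5) alarm=T ⇒ key: T ✓
  (6) {alarm, heat, fan, gpu}: 1 true — at most one ✓
  (7) {heat, gpu, cache, key}: 1 true — at least one ✓
  (8) cache=F ⇒ gpu: vacuous ✓
  (9) {cache, key}: 1 true — exactly one ✓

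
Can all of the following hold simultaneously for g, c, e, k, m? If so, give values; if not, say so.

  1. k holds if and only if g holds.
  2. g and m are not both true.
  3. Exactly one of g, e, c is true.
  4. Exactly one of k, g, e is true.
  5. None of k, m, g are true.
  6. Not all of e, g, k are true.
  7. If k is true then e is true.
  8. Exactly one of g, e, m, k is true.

g: False, c: False, e: True, k: False, m: False

  (1) k=F, g=F — same ✓
  (2) g=F, m=F — not both ✓
  (3) {g, e, c}: 1 true — exactly one ✓
  (4) {k, g, e}: 1 true — exactly one ✓
  (5) {k, m, g}: 0 true — none ✓
  (6) {e, g, k}: 1/3 true — not all ✓
  (7) k=F ⇒ e: vacuous ✓
  (8) {g, e, m, k}: 1 true — exactly one ✓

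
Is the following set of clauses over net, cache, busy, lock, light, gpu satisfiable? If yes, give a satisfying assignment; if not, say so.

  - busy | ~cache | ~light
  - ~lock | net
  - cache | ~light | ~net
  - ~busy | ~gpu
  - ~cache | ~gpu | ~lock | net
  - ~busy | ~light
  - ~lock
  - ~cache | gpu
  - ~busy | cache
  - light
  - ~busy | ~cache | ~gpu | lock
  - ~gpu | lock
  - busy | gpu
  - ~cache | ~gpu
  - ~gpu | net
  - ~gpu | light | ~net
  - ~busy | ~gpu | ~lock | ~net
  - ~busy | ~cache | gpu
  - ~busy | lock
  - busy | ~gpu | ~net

Case lock = True:
  Clause (~lock) is falsified — contradiction.
Case lock = False:
  (light) forces light = True.
  (~busy | ~light) forces busy = False.
  (busy | ~cache | ~light) forces cache = False.
  (cache | ~light | ~net) forces net = False.
  (~gpu | lock) forces gpu = False.
  Clause (busy | gpu) is falsified — contradiction.
Both cases fail, so the formula is unsatisfiable.

No satisfying assignment exists.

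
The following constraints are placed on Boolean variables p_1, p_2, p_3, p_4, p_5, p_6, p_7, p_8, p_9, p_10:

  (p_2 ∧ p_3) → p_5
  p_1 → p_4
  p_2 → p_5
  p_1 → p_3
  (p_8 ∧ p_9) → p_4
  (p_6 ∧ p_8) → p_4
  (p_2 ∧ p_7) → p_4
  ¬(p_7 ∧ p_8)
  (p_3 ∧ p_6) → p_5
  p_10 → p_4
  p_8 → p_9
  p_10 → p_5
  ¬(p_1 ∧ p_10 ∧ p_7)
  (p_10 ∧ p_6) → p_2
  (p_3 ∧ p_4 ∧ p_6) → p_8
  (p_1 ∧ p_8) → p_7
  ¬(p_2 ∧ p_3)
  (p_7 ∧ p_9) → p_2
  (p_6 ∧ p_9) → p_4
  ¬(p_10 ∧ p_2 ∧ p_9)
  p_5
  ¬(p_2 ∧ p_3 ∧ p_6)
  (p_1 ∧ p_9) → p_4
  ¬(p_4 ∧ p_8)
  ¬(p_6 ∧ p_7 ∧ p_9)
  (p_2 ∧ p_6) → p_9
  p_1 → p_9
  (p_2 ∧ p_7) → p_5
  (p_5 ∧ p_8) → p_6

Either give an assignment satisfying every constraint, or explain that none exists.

p_1 = False, p_2 = False, p_3 = False, p_4 = False, p_5 = True, p_6 = False, p_7 = False, p_8 = False, p_9 = False, p_10 = False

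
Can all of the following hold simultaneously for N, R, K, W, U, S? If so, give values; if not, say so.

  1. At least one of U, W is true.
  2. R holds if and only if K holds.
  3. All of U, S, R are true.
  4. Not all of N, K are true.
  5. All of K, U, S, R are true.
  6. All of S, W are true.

N: False; R: True; K: True; W: True; U: True; S: True

  (1) {U, W}: 2 true — at least one ✓
  (2) R=T, K=T — same ✓
  (3) {U, S, R}: all 3 true ✓
  (4) {N, K}: 1/2 true — not all ✓
  (5) {K, U, S, R}: all 4 true ✓
  (6) {S, W}: all 2 true ✓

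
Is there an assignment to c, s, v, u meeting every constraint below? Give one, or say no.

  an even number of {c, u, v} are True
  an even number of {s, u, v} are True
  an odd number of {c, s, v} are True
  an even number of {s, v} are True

c = True, s = True, v = True, u = False

{c, u, v}: 2 true → even ✓
{s, u, v}: 2 true → even ✓
{c, s, v}: 3 true → odd ✓
{s, v}: 2 true → even ✓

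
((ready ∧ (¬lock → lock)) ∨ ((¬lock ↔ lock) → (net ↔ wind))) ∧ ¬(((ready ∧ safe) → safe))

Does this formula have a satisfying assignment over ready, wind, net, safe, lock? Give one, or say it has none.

Unsatisfiable — no assignment works.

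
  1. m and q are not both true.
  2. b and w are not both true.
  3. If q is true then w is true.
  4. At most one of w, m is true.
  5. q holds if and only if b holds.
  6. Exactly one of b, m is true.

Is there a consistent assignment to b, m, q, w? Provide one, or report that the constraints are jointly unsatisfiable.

b=F, m=T, q=F, w=F

  (1) m=T, q=F — not both ✓
  (2) b=F, w=F — not both ✓
  (3) q=F ⇒ w: vacuous ✓
  (4) {w, m}: 1 true — at most one ✓
  (5) q=F, b=F — same ✓
  (6) {b, m}: 1 true — exactly one ✓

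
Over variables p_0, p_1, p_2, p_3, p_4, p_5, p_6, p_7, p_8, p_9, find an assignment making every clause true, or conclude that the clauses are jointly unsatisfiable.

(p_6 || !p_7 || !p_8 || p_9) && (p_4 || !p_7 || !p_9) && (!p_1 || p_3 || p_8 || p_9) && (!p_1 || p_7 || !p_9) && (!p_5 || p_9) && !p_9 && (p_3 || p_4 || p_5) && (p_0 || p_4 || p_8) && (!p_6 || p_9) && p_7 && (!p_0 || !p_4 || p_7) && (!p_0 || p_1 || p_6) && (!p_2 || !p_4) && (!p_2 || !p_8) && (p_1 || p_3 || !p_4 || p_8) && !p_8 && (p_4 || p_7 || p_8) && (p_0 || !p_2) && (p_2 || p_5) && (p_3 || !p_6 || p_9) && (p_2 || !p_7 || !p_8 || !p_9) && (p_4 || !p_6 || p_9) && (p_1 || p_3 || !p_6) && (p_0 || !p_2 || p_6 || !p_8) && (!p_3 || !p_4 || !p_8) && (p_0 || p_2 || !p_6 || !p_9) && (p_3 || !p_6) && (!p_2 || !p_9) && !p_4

Unit clause (!p_9) forces p_9 = False.
In (!p_6 || p_9) only !p_6 is left, so p_6 = False.
Unit clause (p_7) forces p_7 = True.
Unit clause (!p_8) forces p_8 = False.
Unit clause (!p_4) forces p_4 = False.
In (!p_5 || p_9) only !p_5 is left, so p_5 = False.
In (p_3 || p_4 || p_5) only p_3 is left, so p_3 = True.
In (p_0 || p_4 || p_8) only p_0 is left, so p_0 = True.
In (!p_0 || p_1 || p_6) only p_1 is left, so p_1 = True.
In (p_2 || p_5) only p_2 is left, so p_2 = True.
All clauses satisfied.

p_0: True; p_1: True; p_2: True; p_3: True; p_4: False; p_5: False; p_6: False; p_7: True; p_8: False; p_9: False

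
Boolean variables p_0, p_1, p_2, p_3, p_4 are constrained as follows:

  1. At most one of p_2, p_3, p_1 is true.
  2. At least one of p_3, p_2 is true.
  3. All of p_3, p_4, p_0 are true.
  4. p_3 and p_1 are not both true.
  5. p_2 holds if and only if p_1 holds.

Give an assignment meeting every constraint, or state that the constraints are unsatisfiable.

p_0 = True; p_1 = False; p_2 = False; p_3 = True; p_4 = True

  (1) {p_2, p_3, p_1}: 1 true — at most one ✓
  (2) {p_3, p_2}: 1 true — at least one ✓
  (3) {p_3, p_4, p_0}: all 3 true ✓
  (4) p_3=T, p_1=F — not both ✓
  (5) p_2=F, p_1=F — same ✓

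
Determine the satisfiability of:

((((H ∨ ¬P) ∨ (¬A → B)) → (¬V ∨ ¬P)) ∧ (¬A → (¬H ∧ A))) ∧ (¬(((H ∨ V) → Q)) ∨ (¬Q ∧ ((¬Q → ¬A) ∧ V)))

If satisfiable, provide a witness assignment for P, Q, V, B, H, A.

P = False, Q = False, V = True, B = False, H = True, A = True

  (((H ∨ ¬P) ∨ (¬A → B)) → (¬V ∨ ¬P)) ∧ (¬A → (¬H ∧ A)) = True
    ((H ∨ ¬P) ∨ (¬A → B)) → (¬V ∨ ¬P) = True
      (H ∨ ¬P) ∨ (¬A → B) = True
        H ∨ ¬P = True
          ¬P = True
        ¬A → B = True
          ¬A = False
      ¬V ∨ ¬P = True
        ¬V = False
        ¬P = True
    ¬A → (¬H ∧ A) = True
      ¬A = False
      ¬H ∧ A = False
        ¬H = False
  ¬(((H ∨ V) → Q)) ∨ (¬Q ∧ ((¬Q → ¬A) ∧ V)) = True
    ¬(((H ∨ V) → Q)) = True
      (H ∨ V) → Q = False
        H ∨ V = True
    ¬Q ∧ ((¬Q → ¬A) ∧ V) = False
      ¬Q = True
      (¬Q → ¬A) ∧ V = False
        ¬Q → ¬A = False
          ¬Q = True
          ¬A = False
Both conjuncts True, so the formula holds.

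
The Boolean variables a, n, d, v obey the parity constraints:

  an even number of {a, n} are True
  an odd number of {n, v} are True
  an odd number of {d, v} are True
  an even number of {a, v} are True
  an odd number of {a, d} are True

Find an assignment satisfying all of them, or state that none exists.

Adding constraints 1, 2, 4 mod 2: every variable appears an even number of times on the left, so the left side is 0.
But the right sides sum to 1 (mod 2). 0 ≠ 1 — the system is inconsistent.

The formula is unsatisfiable.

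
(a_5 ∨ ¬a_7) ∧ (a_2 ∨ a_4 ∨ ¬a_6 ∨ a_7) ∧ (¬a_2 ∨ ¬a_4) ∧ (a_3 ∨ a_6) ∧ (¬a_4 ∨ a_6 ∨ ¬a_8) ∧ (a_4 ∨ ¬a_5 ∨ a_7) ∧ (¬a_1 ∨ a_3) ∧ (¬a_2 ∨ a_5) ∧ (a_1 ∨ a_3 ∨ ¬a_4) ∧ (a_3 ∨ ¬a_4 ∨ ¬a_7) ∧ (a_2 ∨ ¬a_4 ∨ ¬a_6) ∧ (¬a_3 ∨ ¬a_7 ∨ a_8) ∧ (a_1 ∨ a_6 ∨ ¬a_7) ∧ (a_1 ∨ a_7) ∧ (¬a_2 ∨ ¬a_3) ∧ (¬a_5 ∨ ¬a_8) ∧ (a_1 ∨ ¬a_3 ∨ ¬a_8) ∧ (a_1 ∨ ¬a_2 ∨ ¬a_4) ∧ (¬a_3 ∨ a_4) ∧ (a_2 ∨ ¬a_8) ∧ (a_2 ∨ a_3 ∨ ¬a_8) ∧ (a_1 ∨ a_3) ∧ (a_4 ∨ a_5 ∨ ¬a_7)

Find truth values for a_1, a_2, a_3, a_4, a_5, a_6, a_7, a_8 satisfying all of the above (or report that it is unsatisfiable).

a_1 = True; a_2 = False; a_3 = True; a_4 = True; a_5 = False; a_6 = False; a_7 = False; a_8 = False

Set a_1 = True.
  then (¬a_1 ∨ a_3) forces a_3 = True.
  then (¬a_2 ∨ ¬a_3) forces a_2 = False.
  then (¬a_3 ∨ a_4) forces a_4 = True.
  then (a_2 ∨ ¬a_8) forces a_8 = False.
  then (a_2 ∨ ¬a_4 ∨ ¬a_6) forces a_6 = False.
  then (¬a_3 ∨ ¬a_7 ∨ a_8) forces a_7 = False.
Set a_5 = False.
All clauses satisfied.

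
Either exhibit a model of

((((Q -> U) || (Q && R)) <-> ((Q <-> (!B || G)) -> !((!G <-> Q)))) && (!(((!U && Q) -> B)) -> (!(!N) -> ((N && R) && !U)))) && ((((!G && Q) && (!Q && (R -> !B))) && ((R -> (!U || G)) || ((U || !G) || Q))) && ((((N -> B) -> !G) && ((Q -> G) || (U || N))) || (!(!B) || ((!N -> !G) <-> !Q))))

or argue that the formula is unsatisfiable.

No satisfying assignment exists.

Case Q = True: the conjunct !Q is False.
Case Q = False: the conjunct Q is False.
Both cases fail — unsatisfiable.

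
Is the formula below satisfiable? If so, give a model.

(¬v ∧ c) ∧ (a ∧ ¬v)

a=T; c=T; v=F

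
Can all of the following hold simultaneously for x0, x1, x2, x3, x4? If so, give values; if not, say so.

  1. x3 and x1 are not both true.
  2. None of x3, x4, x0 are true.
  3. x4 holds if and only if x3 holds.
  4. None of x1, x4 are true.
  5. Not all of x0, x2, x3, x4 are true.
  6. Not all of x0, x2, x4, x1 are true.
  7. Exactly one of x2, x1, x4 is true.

x0: False, x1: False, x2: True, x3: False, x4: False

  (1) x3=F, x1=F — not both ✓
  (2) {x3, x4, x0}: 0 true — none ✓
  (3) x4=F, x3=F — same ✓
  (4) {x1, x4}: 0 true — none ✓
  (5) {x0, x2, x3, x4}: 1/4 true — not all ✓
  (6) {x0, x2, x4, x1}: 1/4 true — not all ✓
  (7) {x2, x1, x4}: 1 true — exactly one ✓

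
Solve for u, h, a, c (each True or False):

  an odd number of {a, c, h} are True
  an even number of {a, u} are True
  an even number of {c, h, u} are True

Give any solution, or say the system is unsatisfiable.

Adding constraints 1, 2, 3 mod 2: every variable appears an even number of times on the left, so the left side is 0.
But the right sides sum to 1 (mod 2). 0 ≠ 1 — the system is inconsistent.

The formula is unsatisfiable.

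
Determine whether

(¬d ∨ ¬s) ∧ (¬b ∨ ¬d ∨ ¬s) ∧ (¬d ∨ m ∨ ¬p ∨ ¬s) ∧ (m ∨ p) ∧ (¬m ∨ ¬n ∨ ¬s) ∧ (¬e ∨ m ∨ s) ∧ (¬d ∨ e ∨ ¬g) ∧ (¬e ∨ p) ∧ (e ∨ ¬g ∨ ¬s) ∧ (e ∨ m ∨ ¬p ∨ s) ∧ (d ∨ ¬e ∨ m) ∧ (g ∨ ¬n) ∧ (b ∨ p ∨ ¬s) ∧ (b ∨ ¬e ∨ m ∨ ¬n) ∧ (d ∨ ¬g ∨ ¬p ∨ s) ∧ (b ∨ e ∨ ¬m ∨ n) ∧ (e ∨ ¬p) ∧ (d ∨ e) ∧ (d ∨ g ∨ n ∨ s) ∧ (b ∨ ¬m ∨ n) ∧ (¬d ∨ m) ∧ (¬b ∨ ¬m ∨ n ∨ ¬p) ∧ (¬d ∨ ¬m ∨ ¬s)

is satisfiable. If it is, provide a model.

Set n = True.
  then (g ∨ ¬n) forces g = True.
Try d = False:
  (d ∨ e) forces e = True.
  (¬e ∨ p) forces p = True.
  (d ∨ ¬e ∨ m) forces m = True.
  (¬m ∨ ¬n ∨ ¬s) forces s = False.
  clause (d ∨ ¬g ∨ ¬p ∨ s) is falsified — backtrack.
So d = True.
  then (¬d ∨ ¬s) forces s = False.
  then (¬d ∨ e ∨ ¬g) forces e = True.
  then (¬e ∨ p) forces p = True.
  then (¬d ∨ m) forces m = True.
Set b = False.
All clauses satisfied.

n: True, d: True, p: True, g: True, s: False, m: True, e: True, b: False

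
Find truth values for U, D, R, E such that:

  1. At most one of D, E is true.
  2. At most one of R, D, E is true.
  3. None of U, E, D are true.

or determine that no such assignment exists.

U: False, D: False, R: True, E: False

  (1) {D, E}: 0 true — at most one ✓
  (2) {R, D, E}: 1 true — at most one ✓
  (3) {U, E, D}: 0 true — none ✓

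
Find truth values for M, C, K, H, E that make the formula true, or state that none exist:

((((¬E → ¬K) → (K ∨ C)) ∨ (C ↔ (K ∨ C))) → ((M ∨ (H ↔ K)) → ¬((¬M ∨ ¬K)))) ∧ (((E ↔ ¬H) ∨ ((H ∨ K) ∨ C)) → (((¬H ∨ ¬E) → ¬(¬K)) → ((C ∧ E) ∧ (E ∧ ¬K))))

M = False, C = True, K = False, H = True, E = False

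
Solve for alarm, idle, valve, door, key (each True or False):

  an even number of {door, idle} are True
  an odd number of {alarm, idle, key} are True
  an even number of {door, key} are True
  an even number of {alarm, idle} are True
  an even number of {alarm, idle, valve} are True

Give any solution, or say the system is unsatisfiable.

alarm=T, idle=T, valve=F, door=T, key=T

{door, idle}: 2 true → even ✓
{alarm, idle, key}: 3 true → odd ✓
{door, key}: 2 true → even ✓
{alarm, idle}: 2 true → even ✓
{alarm, idle, valve}: 2 true → even ✓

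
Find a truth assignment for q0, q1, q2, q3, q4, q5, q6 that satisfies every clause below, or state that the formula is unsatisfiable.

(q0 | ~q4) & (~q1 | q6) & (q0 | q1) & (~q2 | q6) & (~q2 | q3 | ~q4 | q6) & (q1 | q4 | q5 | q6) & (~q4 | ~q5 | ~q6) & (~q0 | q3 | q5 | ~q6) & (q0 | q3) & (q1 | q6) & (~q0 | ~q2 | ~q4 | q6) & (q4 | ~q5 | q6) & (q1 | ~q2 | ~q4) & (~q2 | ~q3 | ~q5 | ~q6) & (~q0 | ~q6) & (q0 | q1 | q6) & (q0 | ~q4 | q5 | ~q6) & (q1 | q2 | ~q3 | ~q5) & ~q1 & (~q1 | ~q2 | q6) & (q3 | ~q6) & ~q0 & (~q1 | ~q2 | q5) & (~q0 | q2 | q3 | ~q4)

Case q1 = True:
  Clause (~q1) is falsified — contradiction.
Case q1 = False:
  (q0 | q1) forces q0 = True.
  Clause (~q0) is falsified — contradiction.
Both cases fail, so the formula is unsatisfiable.

The formula is unsatisfiable.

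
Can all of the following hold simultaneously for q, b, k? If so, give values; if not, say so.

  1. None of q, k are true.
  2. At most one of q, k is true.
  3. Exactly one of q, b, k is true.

q = False, b = True, k = False

  (1) {q, k}: 0 true — none ✓
  (2) {q, k}: 0 true — at most one ✓
  (3) {q, b, k}: 1 true — exactly one ✓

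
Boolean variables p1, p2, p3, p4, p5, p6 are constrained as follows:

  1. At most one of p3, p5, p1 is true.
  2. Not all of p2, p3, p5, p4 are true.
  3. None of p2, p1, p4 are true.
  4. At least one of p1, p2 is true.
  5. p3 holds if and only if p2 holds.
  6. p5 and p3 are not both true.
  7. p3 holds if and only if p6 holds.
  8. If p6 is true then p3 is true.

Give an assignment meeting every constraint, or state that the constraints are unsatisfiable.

UNSATISFIABLE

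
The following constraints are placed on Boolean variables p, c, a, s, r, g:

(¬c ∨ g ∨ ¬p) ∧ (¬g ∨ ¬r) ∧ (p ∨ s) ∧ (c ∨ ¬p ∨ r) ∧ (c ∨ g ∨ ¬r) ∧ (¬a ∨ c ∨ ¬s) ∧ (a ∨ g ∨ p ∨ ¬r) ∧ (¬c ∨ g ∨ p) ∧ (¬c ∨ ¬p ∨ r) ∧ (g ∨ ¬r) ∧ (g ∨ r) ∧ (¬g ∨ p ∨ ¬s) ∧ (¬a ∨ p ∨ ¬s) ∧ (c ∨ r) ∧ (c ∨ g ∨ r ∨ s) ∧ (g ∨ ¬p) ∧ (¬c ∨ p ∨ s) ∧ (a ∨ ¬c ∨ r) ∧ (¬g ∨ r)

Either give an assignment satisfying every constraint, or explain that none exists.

Unsatisfiable — no assignment works.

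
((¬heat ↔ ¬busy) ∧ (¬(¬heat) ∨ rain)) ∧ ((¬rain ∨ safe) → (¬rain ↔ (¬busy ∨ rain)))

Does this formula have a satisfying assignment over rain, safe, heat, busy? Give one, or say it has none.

rain = True, safe = False, heat = True, busy = True

  (¬heat ↔ ¬busy) ∧ (¬(¬heat) ∨ rain) = True
    ¬heat ↔ ¬busy = True
      ¬heat = False
      ¬busy = False
    ¬(¬heat) ∨ rain = True
      ¬(¬heat) = True
        ¬heat = False
  (¬rain ∨ safe) → (¬rain ↔ (¬busy ∨ rain)) = True
    ¬rain ∨ safe = False
      ¬rain = False
    ¬rain ↔ (¬busy ∨ rain) = False
      ¬rain = False
      ¬busy ∨ rain = True
        ¬busy = False
Both conjuncts True, so the formula holds.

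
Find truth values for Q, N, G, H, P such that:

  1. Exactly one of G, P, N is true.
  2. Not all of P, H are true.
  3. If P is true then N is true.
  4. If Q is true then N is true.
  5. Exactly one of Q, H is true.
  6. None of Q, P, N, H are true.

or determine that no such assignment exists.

Case Q = True:
  Constraint (6) is violated (Q=T) — contradiction.
Case Q = False:
  (5) with Q=F forces H = True.
  Constraint (6) is violated (H=T) — contradiction.
Both cases fail — unsatisfiable.

Unsatisfiable — no assignment works.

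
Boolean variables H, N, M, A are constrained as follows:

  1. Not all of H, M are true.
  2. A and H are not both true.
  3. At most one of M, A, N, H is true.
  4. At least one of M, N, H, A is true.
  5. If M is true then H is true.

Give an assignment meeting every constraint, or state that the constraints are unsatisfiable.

H = False, N = False, M = False, A = True

  (1) {H, M}: 0/2 true — not all ✓
  (2) A=T, H=F — not both ✓
  (3) {M, A, N, H}: 1 true — at most one ✓
  (4) {M, N, H, A}: 1 true — at least one ✓
  (5) M=F ⇒ H: vacuous ✓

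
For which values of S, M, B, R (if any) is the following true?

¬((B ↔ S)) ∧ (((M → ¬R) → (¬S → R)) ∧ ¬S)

S: False, M: True, B: True, R: True

  ¬((B ↔ S)) = True
    B ↔ S = False
  ((M → ¬R) → (¬S → R)) ∧ ¬S = True
    (M → ¬R) → (¬S → R) = True
      M → ¬R = False
        ¬R = False
      ¬S → R = True
        ¬S = True
    ¬S = True
Both conjuncts True, so the formula holds.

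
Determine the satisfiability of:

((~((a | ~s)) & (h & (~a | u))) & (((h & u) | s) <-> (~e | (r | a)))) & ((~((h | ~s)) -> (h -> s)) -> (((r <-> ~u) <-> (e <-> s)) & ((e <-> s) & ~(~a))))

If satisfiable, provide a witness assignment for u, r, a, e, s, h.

Case a = True: the conjunct ~((a | ~s)) becomes ~((True | ~s)) = False.
Case a = False: the formula simplifies to ((~(~s) & h) & (((h & u) | s) <-> (~e | r))) & ~((~((h | ~s)) -> (h -> s))).
  s = True: the conjunct ~((~((h | ~s)) -> (h -> s))) becomes ~((~h -> True)) = False.
  s = False: the conjunct ~(~s) becomes ~(~False) = False.
Both cases fail — unsatisfiable.

Unsatisfiable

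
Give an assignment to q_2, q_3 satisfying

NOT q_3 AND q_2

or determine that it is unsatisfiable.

q_2 = True, q_3 = False

  NOT q_3 = True
Both conjuncts True, so the formula holds.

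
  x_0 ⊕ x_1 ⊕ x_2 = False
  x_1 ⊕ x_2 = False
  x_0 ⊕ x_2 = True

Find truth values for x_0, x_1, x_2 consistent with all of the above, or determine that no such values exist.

x_0 = False, x_1 = True, x_2 = True

x_0 ⊕ x_1 ⊕ x_2 = F ⊕ T ⊕ T = False ✓
x_1 ⊕ x_2 = T ⊕ T = False ✓
x_0 ⊕ x_2 = F ⊕ T = True ✓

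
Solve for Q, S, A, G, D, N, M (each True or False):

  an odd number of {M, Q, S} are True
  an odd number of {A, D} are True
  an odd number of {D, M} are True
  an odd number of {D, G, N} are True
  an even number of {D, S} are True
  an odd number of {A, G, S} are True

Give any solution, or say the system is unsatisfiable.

Q = False, S = False, A = True, G = False, D = False, N = True, M = True

{M, Q, S}: 1 true → odd ✓
{A, D}: 1 true → odd ✓
{D, M}: 1 true → odd ✓
{D, G, N}: 1 true → odd ✓
{D, S}: 0 true → even ✓
{A, G, S}: 1 true → odd ✓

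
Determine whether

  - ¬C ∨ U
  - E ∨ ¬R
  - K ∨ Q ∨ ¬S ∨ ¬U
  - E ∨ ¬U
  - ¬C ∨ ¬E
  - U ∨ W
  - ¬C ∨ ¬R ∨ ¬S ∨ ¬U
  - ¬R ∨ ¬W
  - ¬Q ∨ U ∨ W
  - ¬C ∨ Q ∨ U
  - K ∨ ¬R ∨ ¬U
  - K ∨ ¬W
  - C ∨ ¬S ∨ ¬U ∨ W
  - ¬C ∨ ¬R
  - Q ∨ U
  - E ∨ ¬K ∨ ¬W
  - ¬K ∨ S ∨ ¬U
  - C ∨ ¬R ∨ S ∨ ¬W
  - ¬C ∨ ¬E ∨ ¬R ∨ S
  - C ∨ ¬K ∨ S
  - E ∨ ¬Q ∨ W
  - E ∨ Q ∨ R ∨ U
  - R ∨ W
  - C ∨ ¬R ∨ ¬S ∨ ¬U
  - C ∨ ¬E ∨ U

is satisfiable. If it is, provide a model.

U=T, S=T, W=T, R=F, K=T, Q=T, E=T, C=F

Set U = True.
  then (E ∨ ¬U) forces E = True.
  then (¬C ∨ ¬E) forces C = False.
Try S = False:
  (¬K ∨ S ∨ ¬U) forces K = False.
  (K ∨ ¬R ∨ ¬U) forces R = False.
  (K ∨ ¬W) forces W = False.
  clause (R ∨ W) is falsified — backtrack.
So S = True.
  then (C ∨ ¬S ∨ ¬U ∨ W) forces W = True.
  then (C ∨ ¬R ∨ ¬S ∨ ¬U) forces R = False.
  then (K ∨ ¬W) forces K = True.
Set Q = True.
All clauses satisfied.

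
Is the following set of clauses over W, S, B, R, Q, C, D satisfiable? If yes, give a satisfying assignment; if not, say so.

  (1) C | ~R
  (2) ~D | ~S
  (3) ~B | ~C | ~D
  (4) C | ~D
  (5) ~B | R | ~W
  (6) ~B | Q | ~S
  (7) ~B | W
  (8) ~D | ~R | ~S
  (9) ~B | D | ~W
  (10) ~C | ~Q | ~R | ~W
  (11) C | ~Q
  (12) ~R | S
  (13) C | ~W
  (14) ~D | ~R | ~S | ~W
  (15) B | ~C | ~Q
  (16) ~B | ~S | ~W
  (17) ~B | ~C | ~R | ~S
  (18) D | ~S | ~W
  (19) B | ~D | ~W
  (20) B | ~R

W=F, S=F, B=F, R=F, Q=F, C=F, D=F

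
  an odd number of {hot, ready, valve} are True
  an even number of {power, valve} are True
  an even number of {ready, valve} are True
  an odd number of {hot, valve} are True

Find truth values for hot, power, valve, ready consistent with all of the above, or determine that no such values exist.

hot=T; power=F; valve=F; ready=F

{hot, ready, valve}: 1 true → odd ✓
{power, valve}: 0 true → even ✓
{ready, valve}: 0 true → even ✓
{hot, valve}: 1 true → odd ✓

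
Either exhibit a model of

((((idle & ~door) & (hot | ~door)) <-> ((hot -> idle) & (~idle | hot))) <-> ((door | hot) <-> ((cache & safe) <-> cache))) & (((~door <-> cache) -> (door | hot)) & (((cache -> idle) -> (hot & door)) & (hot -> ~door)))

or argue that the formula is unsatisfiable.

hot=F, safe=F, cache=T, door=T, idle=F

  (((idle & ~door) & (hot | ~door)) <-> ((hot -> idle) & (~idle | hot))) <-> ((door | hot) <-> ((cache & safe) <-> cache)) = True
    ((idle & ~door) & (hot | ~door)) <-> ((hot -> idle) & (~idle | hot)) = False
      (idle & ~door) & (hot | ~door) = False
        idle & ~door = False
          ~door = False
        hot | ~door = False
          ~door = False
      (hot -> idle) & (~idle | hot) = True
        hot -> idle = True
        ~idle | hot = True
          ~idle = True
    (door | hot) <-> ((cache & safe) <-> cache) = False
      door | hot = True
      (cache & safe) <-> cache = False
        cache & safe = False
  ((~door <-> cache) -> (door | hot)) & (((cache -> idle) -> (hot & door)) & (hot -> ~door)) = True
    (~door <-> cache) -> (door | hot) = True
      ~door <-> cache = False
        ~door = False
      door | hot = True
    ((cache -> idle) -> (hot & door)) & (hot -> ~door) = True
      (cache -> idle) -> (hot & door) = True
        cache -> idle = False
        hot & door = False
      hot -> ~door = True
        ~door = False
Both conjuncts True, so the formula holds.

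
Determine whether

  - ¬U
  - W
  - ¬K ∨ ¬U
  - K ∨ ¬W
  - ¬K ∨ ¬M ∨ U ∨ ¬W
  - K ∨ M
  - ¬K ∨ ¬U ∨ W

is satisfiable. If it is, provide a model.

Unit clause (¬U) forces U = False.
Unit clause (W) forces W = True.
In (K ∨ ¬W) only K is left, so K = True.
In (¬K ∨ ¬M ∨ U ∨ ¬W) only ¬M is left, so M = False.
Check each clause:
  (¬U): ¬U holds.
  (W): W holds.
  (¬K ∨ ¬U): ¬U holds.
  (K ∨ ¬W): K holds.
  (¬K ∨ ¬M ∨ U ∨ ¬W): ¬M holds.
  (K ∨ M): K holds.
  (¬K ∨ ¬U ∨ W): ¬U holds.
All clauses satisfied.

W = True; K = True; M = False; U = False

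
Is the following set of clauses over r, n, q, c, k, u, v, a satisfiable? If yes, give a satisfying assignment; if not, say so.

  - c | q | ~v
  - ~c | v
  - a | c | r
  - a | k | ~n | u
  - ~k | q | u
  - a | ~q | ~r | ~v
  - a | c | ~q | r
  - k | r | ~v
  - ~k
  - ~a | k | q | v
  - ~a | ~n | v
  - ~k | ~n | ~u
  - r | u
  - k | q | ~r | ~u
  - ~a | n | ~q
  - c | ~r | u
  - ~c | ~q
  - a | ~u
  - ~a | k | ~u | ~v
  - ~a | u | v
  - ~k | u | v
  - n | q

r: True; n: True; q: False; c: True; k: False; u: False; v: True; a: True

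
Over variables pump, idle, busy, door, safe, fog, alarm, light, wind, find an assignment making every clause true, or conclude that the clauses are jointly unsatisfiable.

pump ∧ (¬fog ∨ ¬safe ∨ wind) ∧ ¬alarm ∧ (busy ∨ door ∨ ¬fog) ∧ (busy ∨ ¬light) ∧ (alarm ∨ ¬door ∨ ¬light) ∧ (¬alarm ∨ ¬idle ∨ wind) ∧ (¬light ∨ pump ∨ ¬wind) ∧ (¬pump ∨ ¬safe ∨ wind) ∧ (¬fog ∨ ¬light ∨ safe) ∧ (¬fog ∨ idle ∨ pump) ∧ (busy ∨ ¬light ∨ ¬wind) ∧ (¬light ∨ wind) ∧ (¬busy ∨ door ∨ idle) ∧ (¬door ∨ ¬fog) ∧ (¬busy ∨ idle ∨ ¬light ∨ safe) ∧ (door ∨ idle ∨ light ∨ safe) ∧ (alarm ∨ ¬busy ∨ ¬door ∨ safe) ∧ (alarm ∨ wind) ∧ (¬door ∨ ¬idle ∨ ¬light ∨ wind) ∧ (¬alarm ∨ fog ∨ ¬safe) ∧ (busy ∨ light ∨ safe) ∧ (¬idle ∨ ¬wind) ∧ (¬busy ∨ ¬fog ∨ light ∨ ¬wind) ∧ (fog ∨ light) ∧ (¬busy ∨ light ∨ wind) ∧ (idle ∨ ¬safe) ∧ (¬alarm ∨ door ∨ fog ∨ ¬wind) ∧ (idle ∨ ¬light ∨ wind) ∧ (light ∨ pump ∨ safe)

UNSATISFIABLE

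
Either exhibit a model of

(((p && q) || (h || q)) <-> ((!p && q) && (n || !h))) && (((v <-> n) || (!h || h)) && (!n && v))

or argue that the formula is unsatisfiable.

q = False, p = False, v = True, n = False, h = False

  ((p && q) || (h || q)) <-> ((!p && q) && (n || !h)) = True
    (p && q) || (h || q) = False
      p && q = False
      h || q = False
    (!p && q) && (n || !h) = False
      !p && q = False
        !p = True
      n || !h = True
        !h = True
  ((v <-> n) || (!h || h)) && (!n && v) = True
    (v <-> n) || (!h || h) = True
      v <-> n = False
      !h || h = True
        !h = True
    !n && v = True
      !n = True
Both conjuncts True, so the formula holds.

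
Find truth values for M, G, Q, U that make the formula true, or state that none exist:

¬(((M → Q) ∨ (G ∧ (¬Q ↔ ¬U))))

M = True; G = True; Q = False; U = True

  ¬(((M → Q) ∨ (G ∧ (¬Q ↔ ¬U)))) = True
    (M → Q) ∨ (G ∧ (¬Q ↔ ¬U)) = False
      M → Q = False
      G ∧ (¬Q ↔ ¬U) = False
        ¬Q ↔ ¬U = False
          ¬Q = True
          ¬U = False
The formula evaluates to True.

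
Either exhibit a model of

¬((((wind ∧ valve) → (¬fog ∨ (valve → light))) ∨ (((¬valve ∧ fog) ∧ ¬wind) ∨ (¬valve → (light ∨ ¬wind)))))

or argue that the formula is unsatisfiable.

Unsatisfiable — no assignment works.

Case valve = True: the formula becomes ¬(((wind → (¬fog ∨ light)) ∨ True)) = False.
Case valve = False: the formula becomes ¬((True ∨ ((fog ∧ ¬wind) ∨ (light ∨ ¬wind)))) = False.
Both cases fail — unsatisfiable.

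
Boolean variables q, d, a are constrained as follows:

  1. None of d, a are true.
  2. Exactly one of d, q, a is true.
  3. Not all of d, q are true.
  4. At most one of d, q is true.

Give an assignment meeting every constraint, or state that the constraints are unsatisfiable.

q = True, d = False, a = False

  (1) {d, a}: 0 true — none ✓
  (2) {d, q, a}: 1 true — exactly one ✓
  (3) {d, q}: 1/2 true — not all ✓
  (4) {d, q}: 1 true — at most one ✓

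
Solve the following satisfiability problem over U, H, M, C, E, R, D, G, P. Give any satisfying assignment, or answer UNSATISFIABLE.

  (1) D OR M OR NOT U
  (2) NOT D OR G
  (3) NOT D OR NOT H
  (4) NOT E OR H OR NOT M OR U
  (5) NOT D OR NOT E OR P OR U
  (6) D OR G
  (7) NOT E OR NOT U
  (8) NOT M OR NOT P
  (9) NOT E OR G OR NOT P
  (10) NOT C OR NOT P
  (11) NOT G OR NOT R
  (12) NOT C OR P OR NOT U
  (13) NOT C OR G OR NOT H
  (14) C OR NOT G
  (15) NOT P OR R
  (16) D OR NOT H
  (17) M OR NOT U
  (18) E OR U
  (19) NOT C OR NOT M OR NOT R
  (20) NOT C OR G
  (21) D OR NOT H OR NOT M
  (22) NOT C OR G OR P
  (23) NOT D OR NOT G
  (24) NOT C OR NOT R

U = False; H = False; M = False; C = True; E = True; R = False; D = False; G = True; P = False

Set U = False.
  then (E OR U) forces E = True.
Try H = True:
  (NOT D OR NOT H) forces D = False.
  clause (D OR NOT H) is falsified — backtrack.
So H = False.
  then (NOT E OR H OR NOT M OR U) forces M = False.
Set C = True.
  then (NOT C OR NOT P) forces P = False.
  then (NOT C OR G) forces G = True.
  then (NOT D OR NOT G) forces D = False.
  then (NOT C OR NOT R) forces R = False.
All clauses satisfied.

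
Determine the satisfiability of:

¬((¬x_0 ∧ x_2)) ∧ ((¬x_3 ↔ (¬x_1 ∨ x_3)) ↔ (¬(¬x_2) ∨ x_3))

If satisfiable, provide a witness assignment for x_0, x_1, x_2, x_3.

x_0: True, x_1: False, x_2: True, x_3: False

  ¬((¬x_0 ∧ x_2)) = True
    ¬x_0 ∧ x_2 = False
      ¬x_0 = False
  (¬x_3 ↔ (¬x_1 ∨ x_3)) ↔ (¬(¬x_2) ∨ x_3) = True
    ¬x_3 ↔ (¬x_1 ∨ x_3) = True
      ¬x_3 = True
      ¬x_1 ∨ x_3 = True
        ¬x_1 = True
    ¬(¬x_2) ∨ x_3 = True
      ¬(¬x_2) = True
        ¬x_2 = False
Both conjuncts True, so the formula holds.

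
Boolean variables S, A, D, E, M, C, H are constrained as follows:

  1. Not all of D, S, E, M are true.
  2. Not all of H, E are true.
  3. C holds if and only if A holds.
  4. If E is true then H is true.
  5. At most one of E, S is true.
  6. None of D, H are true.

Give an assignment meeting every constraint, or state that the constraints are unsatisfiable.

S = False, A = False, D = False, E = False, M = False, C = False, H = False

  (1) {D, S, E, M}: 0/4 true — not all ✓
  (2) {H, E}: 0/2 true — not all ✓
  (3) C=F, A=F — same ✓
  (4) E=F ⇒ H: vacuous ✓
  (5) {E, S}: 0 true — at most one ✓
  (6) {D, H}: 0 true — none ✓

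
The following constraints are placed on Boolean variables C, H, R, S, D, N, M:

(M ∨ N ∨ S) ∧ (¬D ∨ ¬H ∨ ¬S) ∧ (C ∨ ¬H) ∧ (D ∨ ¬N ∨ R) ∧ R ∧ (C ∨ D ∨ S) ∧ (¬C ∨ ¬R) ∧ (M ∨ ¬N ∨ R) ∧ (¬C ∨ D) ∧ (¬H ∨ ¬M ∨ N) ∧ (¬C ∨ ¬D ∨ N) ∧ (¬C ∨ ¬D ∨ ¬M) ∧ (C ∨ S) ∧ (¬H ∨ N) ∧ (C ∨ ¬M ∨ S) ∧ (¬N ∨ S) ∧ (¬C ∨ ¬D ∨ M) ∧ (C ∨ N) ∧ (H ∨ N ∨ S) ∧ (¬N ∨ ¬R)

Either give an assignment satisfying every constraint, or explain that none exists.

Unsatisfiable — no assignment works.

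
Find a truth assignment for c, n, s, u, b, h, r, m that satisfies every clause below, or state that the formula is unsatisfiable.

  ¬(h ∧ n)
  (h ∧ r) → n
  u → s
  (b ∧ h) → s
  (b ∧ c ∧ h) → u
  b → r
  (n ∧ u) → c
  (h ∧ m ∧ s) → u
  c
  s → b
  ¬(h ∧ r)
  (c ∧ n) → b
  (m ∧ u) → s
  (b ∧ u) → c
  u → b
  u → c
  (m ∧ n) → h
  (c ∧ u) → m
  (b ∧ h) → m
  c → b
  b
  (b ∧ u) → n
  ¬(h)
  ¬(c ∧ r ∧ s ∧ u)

c=T; n=F; s=F; u=F; b=T; h=F; r=T; m=T

Unit clause (b) forces b = True.
Unit clause (c) forces c = True.
In (¬b ∨ r) only r is left, so r = True.
In (¬h ∨ ¬r) only ¬h is left, so h = False.
Set n = False.
  then (¬b ∨ n ∨ ¬u) forces u = False.
Set s = False.
Set m = True.
All clauses satisfied.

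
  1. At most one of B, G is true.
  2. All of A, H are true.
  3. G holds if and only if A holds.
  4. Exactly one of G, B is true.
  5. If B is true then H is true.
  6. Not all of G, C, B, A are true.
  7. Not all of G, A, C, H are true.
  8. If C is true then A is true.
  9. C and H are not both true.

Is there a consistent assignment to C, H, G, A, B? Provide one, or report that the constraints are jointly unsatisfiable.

C = False; H = True; G = True; A = True; B = False

  (1) {B, G}: 1 true — at most one ✓
  (2) {A, H}: all 2 true ✓
  (3) G=T, A=T — same ✓
  (4) {G, B}: 1 true — exactly one ✓
  (5) B=F ⇒ H: vacuous ✓
  (6) {G, C, B, A}: 2/4 true — not all ✓
  (7) {G, A, C, H}: 3/4 true — not all ✓
  (8) C=F ⇒ A: vacuous ✓
  (9) C=F, H=T — not both ✓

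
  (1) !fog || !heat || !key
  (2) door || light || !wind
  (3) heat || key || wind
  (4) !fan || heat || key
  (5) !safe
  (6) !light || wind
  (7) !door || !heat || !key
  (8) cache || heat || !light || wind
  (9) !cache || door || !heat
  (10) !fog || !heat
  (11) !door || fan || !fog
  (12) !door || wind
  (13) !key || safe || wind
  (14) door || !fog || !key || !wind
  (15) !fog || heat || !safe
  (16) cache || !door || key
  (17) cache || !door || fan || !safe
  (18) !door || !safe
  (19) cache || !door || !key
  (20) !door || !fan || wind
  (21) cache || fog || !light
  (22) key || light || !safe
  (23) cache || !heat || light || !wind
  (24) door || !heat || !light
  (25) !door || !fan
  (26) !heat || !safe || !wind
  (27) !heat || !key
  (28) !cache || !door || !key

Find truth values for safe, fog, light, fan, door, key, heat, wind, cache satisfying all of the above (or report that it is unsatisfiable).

safe = False; fog = False; light = True; fan = False; door = True; key = False; heat = True; wind = True; cache = True

Unit clause (!safe) forces safe = False.
Set fog = False.
Set light = True.
  then (!light || wind) forces wind = True.
  then (cache || fog || !light) forces cache = True.
Set fan = False.
Set door = True.
  then (!cache || !door || !key) forces key = False.
Set heat = True.
All clauses satisfied.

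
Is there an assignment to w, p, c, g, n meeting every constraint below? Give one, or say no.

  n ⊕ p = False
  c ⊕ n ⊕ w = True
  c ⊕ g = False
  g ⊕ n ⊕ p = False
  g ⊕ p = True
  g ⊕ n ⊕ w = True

w=F; p=T; c=F; g=F; n=T

n ⊕ p = T ⊕ T = False ✓
c ⊕ n ⊕ w = F ⊕ T ⊕ F = True ✓
c ⊕ g = F ⊕ F = False ✓
g ⊕ n ⊕ p = F ⊕ T ⊕ T = False ✓
g ⊕ p = F ⊕ T = True ✓
g ⊕ n ⊕ w = F ⊕ T ⊕ F = True ✓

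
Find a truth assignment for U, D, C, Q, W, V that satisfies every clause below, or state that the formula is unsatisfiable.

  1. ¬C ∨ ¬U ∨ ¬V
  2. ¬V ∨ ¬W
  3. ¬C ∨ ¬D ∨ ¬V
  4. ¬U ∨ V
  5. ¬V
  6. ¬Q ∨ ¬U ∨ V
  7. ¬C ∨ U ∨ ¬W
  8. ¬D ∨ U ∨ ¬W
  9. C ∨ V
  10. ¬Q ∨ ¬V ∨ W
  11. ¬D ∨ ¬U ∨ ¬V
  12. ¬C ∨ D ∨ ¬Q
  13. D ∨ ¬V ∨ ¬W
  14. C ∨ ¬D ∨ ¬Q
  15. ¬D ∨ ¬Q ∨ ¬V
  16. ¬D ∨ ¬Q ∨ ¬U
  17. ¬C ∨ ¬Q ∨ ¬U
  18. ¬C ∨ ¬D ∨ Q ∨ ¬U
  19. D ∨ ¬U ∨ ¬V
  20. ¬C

Case C = True:
  Clause (¬C) is falsified — contradiction.
Case C = False:
  (¬V) forces V = False.
  Clause (C ∨ V) is falsified — contradiction.
Both cases fail, so the formula is unsatisfiable.

No satisfying assignment exists.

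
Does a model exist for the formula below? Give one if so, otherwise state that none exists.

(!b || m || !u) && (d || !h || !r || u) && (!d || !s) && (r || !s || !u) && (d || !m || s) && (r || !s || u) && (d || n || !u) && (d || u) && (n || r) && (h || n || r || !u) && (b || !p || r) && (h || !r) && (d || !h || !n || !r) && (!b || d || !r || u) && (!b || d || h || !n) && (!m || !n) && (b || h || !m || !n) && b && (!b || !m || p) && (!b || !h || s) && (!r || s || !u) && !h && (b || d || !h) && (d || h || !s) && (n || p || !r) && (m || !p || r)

r=F; n=T; b=T; h=F; p=F; s=F; m=F; d=T; u=F

Unit clause (b) forces b = True.
Unit clause (!h) forces h = False.
In (h || !r) only !r is left, so r = False.
In (n || r) only n is left, so n = True.
In (!b || d || h || !n) only d is left, so d = True.
In (!m || !n) only !m is left, so m = False.
In (m || !p || r) only !p is left, so p = False.
In (!b || m || !u) only !u is left, so u = False.
In (!d || !s) only !s is left, so s = False.
All clauses satisfied.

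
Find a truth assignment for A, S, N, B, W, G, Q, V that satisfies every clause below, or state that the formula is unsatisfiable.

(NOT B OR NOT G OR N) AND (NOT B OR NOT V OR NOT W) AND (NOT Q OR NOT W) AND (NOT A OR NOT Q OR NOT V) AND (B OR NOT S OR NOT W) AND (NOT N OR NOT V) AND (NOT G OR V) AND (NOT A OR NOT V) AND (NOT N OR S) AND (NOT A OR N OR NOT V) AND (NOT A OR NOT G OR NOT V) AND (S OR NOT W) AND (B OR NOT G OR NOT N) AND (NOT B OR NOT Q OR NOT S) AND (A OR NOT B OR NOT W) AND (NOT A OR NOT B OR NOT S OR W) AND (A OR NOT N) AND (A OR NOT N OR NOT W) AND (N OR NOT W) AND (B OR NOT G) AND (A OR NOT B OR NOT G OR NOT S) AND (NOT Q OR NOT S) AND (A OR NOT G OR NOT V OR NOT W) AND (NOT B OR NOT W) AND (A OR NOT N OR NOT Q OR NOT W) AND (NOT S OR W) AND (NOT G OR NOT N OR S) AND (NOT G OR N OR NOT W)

Set A = False.
  then (A OR NOT N) forces N = False.
  then (N OR NOT W) forces W = False.
  then (NOT S OR W) forces S = False.
Set B = True.
  then (NOT B OR NOT G OR N) forces G = False.
Set Q = False.
Set V = True.
All clauses satisfied.

A = False, S = False, N = False, B = True, W = False, G = False, Q = False, V = True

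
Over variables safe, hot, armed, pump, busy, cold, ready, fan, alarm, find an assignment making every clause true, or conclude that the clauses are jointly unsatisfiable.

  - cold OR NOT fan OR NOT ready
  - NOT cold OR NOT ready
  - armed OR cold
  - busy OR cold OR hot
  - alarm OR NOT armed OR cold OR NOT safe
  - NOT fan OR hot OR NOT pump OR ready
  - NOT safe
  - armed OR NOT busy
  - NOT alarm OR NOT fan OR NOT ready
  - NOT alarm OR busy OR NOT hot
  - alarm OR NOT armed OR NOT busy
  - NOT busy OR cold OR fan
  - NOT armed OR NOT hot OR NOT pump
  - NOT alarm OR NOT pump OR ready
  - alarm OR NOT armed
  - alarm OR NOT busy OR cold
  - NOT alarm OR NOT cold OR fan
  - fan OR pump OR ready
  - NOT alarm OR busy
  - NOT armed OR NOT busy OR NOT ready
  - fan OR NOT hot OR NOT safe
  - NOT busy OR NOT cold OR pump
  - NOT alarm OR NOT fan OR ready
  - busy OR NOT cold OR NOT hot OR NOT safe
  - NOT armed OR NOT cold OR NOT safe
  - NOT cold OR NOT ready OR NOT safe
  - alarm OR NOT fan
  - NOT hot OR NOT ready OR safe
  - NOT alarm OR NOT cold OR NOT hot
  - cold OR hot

safe=F, hot=T, armed=F, pump=T, busy=F, cold=T, ready=F, fan=F, alarm=F

Unit clause (NOT safe) forces safe = False.
Set hot = True.
  then (NOT hot OR NOT ready OR safe) forces ready = False.
Set armed = False.
  then (armed OR cold) forces cold = True.
  then (armed OR NOT busy) forces busy = False.
  then (NOT alarm OR busy OR NOT hot) forces alarm = False.
  then (alarm OR NOT fan) forces fan = False.
  then (fan OR pump OR ready) forces pump = True.
All clauses satisfied.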